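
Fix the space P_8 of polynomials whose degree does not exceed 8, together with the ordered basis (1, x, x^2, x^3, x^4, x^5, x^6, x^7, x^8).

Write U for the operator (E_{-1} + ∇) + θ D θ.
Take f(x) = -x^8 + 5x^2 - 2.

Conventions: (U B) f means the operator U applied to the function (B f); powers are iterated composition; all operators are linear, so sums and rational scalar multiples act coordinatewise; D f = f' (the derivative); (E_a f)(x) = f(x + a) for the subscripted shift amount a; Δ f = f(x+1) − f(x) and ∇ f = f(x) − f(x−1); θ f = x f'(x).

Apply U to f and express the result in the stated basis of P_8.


E_{-1} f = -x^8 + 8x^7 - 28x^6 + 56x^5 - 70x^4 + 56x^3 - 23x^2 - 2x + 2
∇ f = -8x^7 + 28x^6 - 56x^5 + 70x^4 - 56x^3 + 28x^2 + 2x - 4
(E_{-1} + ∇) f = -x^8 + 5x^2 - 2
θ f = -8x^8 + 10x^2
D θ f = -64x^7 + 20x
θ D θ f = -448x^7 + 20x
((E_{-1} + ∇) + θ D θ) f = -x^8 - 448x^7 + 5x^2 + 20x - 2

g(x) = -x^8 - 448x^7 + 5x^2 + 20x - 2


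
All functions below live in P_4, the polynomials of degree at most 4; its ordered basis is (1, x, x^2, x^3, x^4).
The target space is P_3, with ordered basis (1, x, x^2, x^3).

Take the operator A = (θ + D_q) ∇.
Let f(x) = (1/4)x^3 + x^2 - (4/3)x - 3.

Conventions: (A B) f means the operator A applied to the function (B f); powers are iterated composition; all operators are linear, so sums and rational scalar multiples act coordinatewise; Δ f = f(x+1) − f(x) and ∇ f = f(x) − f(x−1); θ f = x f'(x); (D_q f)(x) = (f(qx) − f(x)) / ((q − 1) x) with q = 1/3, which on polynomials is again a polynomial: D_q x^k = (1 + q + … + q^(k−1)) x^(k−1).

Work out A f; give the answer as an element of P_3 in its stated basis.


∇ f = (3/4)x^2 + (5/4)x - 25/12
θ ∇ f = (3/2)x^2 + (5/4)x
D_q ∇ f = x + 5/4
(θ + D_q) ∇ f = (3/2)x^2 + (9/4)x + 5/4

the image equals g(x) = (3/2)x^2 + (9/4)x + 5/4


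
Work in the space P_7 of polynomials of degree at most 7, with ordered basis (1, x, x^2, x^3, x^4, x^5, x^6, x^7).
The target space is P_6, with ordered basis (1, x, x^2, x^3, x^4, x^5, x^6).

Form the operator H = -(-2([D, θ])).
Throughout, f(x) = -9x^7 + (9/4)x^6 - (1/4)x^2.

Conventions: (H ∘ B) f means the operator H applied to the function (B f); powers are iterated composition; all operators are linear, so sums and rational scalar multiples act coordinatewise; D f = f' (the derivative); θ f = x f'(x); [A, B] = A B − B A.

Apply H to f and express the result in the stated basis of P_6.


the image equals g(x) = -126x^6 + 27x^5 - x

θ f = -63x^7 + (27/2)x^6 - (1/2)x^2
D θ f = -441x^6 + 81x^5 - x
D f = -63x^6 + (27/2)x^5 - (1/2)x
θ D f = -378x^6 + (135/2)x^5 - (1/2)x
[D, θ] f = -63x^6 + (27/2)x^5 - (1/2)x
(-2([D, θ])) f = 126x^6 - 27x^5 + x
(-(-2([D, θ]))) f = -126x^6 + 27x^5 - x


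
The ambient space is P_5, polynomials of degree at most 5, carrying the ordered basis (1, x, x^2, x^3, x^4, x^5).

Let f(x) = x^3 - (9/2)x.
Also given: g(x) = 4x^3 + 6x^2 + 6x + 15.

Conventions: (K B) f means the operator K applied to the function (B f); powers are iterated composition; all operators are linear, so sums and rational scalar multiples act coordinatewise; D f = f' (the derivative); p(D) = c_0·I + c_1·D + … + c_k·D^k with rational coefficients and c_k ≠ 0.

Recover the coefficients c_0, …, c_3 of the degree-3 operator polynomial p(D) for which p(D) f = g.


c_0 = 4, c_1 = 2, c_2 = 4, c_3 = 4

D^0 f = x^3 - (9/2)x
D^1 f = 3x^2 - 9/2
D^2 f = 6x
D^3 f = 6
matching coefficients of g against c_0 f + c_1 Df + … from the top degree down determines the c_i
solution: c_0 = 4, c_1 = 2, c_2 = 4, c_3 = 4


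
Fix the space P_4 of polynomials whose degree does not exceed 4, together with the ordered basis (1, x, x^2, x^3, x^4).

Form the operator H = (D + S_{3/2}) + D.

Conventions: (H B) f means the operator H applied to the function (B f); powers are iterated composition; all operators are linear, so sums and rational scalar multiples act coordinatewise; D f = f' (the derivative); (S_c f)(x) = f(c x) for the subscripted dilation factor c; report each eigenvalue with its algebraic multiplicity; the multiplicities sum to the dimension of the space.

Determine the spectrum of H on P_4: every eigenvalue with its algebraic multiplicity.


image of 1: 1
image of x: (3/2)x + 2
image of x^2: (9/4)x^2 + 4x
image of x^3: (27/8)x^3 + 6x^2
image of x^4: (81/16)x^4 + 8x^3
the matrix is upper triangular; its diagonal is (1, 3/2, 9/4, 27/8, 81/16)
for a triangular matrix the eigenvalues are the diagonal entries, with algebraic multiplicity their repetition count

λ = 1 (multiplicity 1), λ = 3/2 (multiplicity 1), λ = 9/4 (multiplicity 1), λ = 27/8 (multiplicity 1), λ = 81/16 (multiplicity 1)


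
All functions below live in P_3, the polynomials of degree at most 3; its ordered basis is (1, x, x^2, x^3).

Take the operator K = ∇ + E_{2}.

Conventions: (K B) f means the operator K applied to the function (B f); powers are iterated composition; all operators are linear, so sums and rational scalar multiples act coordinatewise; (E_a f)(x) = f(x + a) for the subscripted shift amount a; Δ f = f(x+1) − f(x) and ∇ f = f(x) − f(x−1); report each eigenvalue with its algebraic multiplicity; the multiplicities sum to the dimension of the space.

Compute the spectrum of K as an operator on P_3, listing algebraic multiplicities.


λ = 1 (multiplicity 4)

image of 1: 1
image of x: x + 3
image of x^2: x^2 + 6x + 3
image of x^3: x^3 + 9x^2 + 9x + 9
the matrix is upper triangular; its diagonal is (1, 1, 1, 1)
for a triangular matrix the eigenvalues are the diagonal entries, with algebraic multiplicity their repetition count


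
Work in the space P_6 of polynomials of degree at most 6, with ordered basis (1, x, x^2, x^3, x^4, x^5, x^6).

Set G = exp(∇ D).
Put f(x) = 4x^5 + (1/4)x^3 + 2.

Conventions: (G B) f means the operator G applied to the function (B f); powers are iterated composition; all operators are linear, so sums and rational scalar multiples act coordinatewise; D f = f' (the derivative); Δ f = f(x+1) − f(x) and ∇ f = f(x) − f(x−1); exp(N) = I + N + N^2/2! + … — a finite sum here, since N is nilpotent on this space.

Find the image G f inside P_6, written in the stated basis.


order-1 term: 80x^3 - 120x^2 + (163/2)x - 83/4
order-2 term: 240x - 240
the series for exp(∇ D) f terminates at order 2
exp(∇ D) f = 4x^5 + (321/4)x^3 - 120x^2 + (643/2)x - 1035/4

g(x) = 4x^5 + (321/4)x^3 - 120x^2 + (643/2)x - 1035/4


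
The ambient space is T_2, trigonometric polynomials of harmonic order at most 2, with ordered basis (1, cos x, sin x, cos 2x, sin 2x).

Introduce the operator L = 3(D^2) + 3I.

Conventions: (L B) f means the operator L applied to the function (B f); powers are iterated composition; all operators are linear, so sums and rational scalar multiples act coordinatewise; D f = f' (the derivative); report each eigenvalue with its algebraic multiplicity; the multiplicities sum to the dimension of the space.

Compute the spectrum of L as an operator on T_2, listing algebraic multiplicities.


λ = -9 (multiplicity 2), λ = 0 (multiplicity 2), λ = 3 (multiplicity 1)

image of 1: 3
image of cos x: 0
image of sin x: 0
image of cos 2x: -9cos 2x
image of sin 2x: -9sin 2x
the matrix is diagonal; its diagonal is (3, 0, 0, -9, -9)
for a triangular matrix the eigenvalues are the diagonal entries, with algebraic multiplicity their repetition count


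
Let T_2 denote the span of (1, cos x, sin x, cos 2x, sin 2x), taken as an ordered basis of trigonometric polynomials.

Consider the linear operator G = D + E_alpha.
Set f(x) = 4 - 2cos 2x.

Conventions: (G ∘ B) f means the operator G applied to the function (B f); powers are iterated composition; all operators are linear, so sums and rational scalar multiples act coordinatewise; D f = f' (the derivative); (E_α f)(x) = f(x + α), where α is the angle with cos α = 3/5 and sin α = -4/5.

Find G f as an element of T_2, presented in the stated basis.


D f = 4sin 2x
E_alpha f = 4 + (14/25)cos 2x - (48/25)sin 2x
(D + E_alpha) f = 4 + (14/25)cos 2x + (52/25)sin 2x

the result is g(x) = 4 + (14/25)cos 2x + (52/25)sin 2x


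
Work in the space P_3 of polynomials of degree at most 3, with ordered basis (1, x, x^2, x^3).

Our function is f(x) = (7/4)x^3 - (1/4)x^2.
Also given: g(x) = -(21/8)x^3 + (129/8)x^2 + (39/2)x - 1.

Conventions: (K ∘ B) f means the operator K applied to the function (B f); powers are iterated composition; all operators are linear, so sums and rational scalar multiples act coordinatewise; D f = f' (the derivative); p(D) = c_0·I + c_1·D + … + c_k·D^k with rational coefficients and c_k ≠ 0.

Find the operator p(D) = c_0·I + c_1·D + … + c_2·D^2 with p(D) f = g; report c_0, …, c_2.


D^0 f = (7/4)x^3 - (1/4)x^2
D^1 f = (21/4)x^2 - (1/2)x
D^2 f = (21/2)x - 1/2
matching coefficients of g against c_0 f + c_1 Df + … from the top degree down determines the c_i
solution: c_0 = -3/2, c_1 = 3, c_2 = 2

c_0 = -3/2, c_1 = 3, c_2 = 2


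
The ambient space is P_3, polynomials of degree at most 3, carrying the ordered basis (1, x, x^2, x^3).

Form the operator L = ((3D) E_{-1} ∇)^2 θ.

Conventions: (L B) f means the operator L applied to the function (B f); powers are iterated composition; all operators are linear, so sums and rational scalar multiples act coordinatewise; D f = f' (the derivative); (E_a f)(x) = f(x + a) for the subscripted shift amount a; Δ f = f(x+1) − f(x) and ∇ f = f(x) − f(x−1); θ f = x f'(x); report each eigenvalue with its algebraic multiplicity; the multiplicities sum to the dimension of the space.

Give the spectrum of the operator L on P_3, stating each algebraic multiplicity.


image of 1: 0
image of x: 0
image of x^2: 0
image of x^3: 0
the matrix is upper triangular; its diagonal is (0, 0, 0, 0)
for a triangular matrix the eigenvalues are the diagonal entries, with algebraic multiplicity their repetition count

λ = 0 (multiplicity 4)


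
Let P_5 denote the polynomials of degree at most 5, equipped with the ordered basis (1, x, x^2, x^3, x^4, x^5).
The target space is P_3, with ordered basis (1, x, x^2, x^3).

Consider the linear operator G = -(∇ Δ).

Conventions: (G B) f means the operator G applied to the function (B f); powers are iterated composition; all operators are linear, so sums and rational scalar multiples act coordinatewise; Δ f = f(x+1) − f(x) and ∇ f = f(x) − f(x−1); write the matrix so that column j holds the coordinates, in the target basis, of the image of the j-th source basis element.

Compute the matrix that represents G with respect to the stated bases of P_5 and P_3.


image of 1: 0
image of x: 0
image of x^2: -2
image of x^3: -6x
image of x^4: -12x^2 - 2
image of x^5: -20x^3 - 10x
each image's coordinates form column j of the matrix

the matrix is [[0, 0, -2, 0, -2, 0]; [0, 0, 0, -6, 0, -10]; [0, 0, 0, 0, -12, 0]; [0, 0, 0, 0, 0, -20]] (rows listed top to bottom)


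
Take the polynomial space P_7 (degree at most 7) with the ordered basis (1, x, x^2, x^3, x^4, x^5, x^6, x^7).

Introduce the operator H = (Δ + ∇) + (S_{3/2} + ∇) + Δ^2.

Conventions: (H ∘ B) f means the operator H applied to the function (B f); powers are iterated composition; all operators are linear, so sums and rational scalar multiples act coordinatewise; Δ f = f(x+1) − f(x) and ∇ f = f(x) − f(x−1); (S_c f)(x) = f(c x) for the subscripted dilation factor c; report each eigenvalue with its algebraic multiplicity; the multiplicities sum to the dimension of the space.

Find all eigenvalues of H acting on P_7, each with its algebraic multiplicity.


image of 1: 1
image of x: (3/2)x + 3
image of x^2: (9/4)x^2 + 6x + 1
image of x^3: (27/8)x^3 + 9x^2 + 3x + 9
image of x^4: (81/16)x^4 + 12x^3 + 6x^2 + 36x + 13
image of x^5: (243/32)x^5 + 15x^4 + 10x^3 + 90x^2 + 65x + 33
image of x^6: (729/64)x^6 + 18x^5 + 15x^4 + 180x^3 + 195x^2 + 198x + 61
image of x^7: (2187/128)x^7 + 21x^6 + 21x^5 + 315x^4 + 455x^3 + 693x^2 + 427x + 129
the matrix is upper triangular; its diagonal is (1, 3/2, 9/4, 27/8, 81/16, 243/32, 729/64, 2187/128)
for a triangular matrix the eigenvalues are the diagonal entries, with algebraic multiplicity their repetition count

λ = 1 (multiplicity 1), λ = 3/2 (multiplicity 1), λ = 9/4 (multiplicity 1), λ = 27/8 (multiplicity 1), λ = 81/16 (multiplicity 1), λ = 243/32 (multiplicity 1), λ = 729/64 (multiplicity 1), λ = 2187/128 (multiplicity 1)


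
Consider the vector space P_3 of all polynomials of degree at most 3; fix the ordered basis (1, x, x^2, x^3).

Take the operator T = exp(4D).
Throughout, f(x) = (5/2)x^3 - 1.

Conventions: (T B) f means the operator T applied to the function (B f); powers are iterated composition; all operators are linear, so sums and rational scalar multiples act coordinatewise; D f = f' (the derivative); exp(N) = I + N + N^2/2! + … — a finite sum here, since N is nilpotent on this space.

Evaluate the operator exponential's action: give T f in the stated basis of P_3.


g(x) = (5/2)x^3 + 30x^2 + 120x + 159

order-1 term: 30x^2
order-2 term: 120x
order-3 term: 160
the series for exp(4D) f terminates at order 3
exp(4D) f = (5/2)x^3 + 30x^2 + 120x + 159


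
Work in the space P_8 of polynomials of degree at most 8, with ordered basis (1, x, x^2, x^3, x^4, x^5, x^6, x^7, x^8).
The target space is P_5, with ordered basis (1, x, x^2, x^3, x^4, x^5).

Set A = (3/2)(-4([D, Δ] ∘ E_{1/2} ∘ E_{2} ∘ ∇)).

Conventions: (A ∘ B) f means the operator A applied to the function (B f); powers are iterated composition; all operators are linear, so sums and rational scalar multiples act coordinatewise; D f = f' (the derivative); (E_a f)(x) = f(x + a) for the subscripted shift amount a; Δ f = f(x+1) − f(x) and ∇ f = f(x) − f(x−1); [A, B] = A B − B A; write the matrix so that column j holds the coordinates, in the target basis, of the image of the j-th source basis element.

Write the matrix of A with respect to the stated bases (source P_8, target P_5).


the matrix is [[0, 0, 0, 0, 0, 0, 0, 0, 0]; [0, 0, 0, 0, 0, 0, 0, 0, 0]; [0, 0, 0, 0, 0, 0, 0, 0, 0]; [0, 0, 0, 0, 0, 0, 0, 0, 0]; [0, 0, 0, 0, 0, 0, 0, 0, 0]; [0, 0, 0, 0, 0, 0, 0, 0, 0]] (rows listed top to bottom)

image of 1: 0
image of x: 0
image of x^2: 0
image of x^3: 0
image of x^4: 0
image of x^5: 0
image of x^6: 0
image of x^7: 0
image of x^8: 0
each image's coordinates form column j of the matrix


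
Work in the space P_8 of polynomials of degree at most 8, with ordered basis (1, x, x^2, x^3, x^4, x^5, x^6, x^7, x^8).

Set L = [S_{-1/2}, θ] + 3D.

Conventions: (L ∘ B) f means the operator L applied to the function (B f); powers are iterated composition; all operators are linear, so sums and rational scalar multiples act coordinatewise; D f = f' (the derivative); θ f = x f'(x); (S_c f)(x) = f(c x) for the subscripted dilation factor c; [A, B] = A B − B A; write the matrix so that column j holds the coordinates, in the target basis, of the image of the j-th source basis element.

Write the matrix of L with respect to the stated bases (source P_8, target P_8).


the matrix is [[0, 3, 0, 0, 0, 0, 0, 0, 0]; [0, 0, 6, 0, 0, 0, 0, 0, 0]; [0, 0, 0, 9, 0, 0, 0, 0, 0]; [0, 0, 0, 0, 12, 0, 0, 0, 0]; [0, 0, 0, 0, 0, 15, 0, 0, 0]; [0, 0, 0, 0, 0, 0, 18, 0, 0]; [0, 0, 0, 0, 0, 0, 0, 21, 0]; [0, 0, 0, 0, 0, 0, 0, 0, 24]; [0, 0, 0, 0, 0, 0, 0, 0, 0]] (rows listed top to bottom)

image of 1: 0
image of x: 3
image of x^2: 6x
image of x^3: 9x^2
image of x^4: 12x^3
image of x^5: 15x^4
image of x^6: 18x^5
image of x^7: 21x^6
image of x^8: 24x^7
each image's coordinates form column j of the matrix


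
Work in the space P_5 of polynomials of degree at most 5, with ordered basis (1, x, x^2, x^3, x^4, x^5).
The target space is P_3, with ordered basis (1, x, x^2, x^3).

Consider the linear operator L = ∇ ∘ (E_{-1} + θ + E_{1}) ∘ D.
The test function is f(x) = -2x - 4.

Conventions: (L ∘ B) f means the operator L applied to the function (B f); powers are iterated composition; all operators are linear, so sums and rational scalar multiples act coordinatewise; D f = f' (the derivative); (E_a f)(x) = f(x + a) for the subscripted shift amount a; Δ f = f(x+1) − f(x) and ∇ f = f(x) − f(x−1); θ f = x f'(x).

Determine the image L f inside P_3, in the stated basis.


D f = -2
E_{-1} D f = -2
θ D f = 0
E_{1} D f = -2
(E_{-1} + θ + E_{1}) D f = -4
∇ (E_{-1} + θ + E_{1}) D f = 0

the image equals g(x) = 0


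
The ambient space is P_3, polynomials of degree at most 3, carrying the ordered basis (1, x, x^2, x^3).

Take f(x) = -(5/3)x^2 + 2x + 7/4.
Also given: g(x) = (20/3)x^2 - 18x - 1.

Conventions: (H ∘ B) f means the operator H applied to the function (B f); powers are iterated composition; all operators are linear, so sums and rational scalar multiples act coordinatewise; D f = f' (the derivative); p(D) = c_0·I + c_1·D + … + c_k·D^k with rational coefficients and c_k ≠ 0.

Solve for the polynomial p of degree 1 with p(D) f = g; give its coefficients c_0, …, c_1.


p(D) = -4·I + 3·D, i.e. c_0 = -4, c_1 = 3

D^0 f = -(5/3)x^2 + 2x + 7/4
D^1 f = -(10/3)x + 2
matching coefficients of g against c_0 f + c_1 Df + … from the top degree down determines the c_i
solution: c_0 = -4, c_1 = 3


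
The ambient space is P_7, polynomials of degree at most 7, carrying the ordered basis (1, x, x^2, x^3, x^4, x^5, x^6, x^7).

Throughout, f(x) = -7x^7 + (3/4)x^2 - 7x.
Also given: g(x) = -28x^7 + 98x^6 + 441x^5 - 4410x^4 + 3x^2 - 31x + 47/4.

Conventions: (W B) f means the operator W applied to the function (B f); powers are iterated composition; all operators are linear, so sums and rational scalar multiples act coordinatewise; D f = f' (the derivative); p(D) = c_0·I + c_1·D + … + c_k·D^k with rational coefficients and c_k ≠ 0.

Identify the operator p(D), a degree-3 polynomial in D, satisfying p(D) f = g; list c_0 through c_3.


D^0 f = -7x^7 + (3/4)x^2 - 7x
D^1 f = -49x^6 + (3/2)x - 7
D^2 f = -294x^5 + 3/2
D^3 f = -1470x^4
matching coefficients of g against c_0 f + c_1 Df + … from the top degree down determines the c_i
solution: c_0 = 4, c_1 = -2, c_2 = -3/2, c_3 = 3

p(D) = 4·I − 2·D − (3/2)·D^2 + 3·D^3, i.e. c_0 = 4, c_1 = -2, c_2 = -3/2, c_3 = 3


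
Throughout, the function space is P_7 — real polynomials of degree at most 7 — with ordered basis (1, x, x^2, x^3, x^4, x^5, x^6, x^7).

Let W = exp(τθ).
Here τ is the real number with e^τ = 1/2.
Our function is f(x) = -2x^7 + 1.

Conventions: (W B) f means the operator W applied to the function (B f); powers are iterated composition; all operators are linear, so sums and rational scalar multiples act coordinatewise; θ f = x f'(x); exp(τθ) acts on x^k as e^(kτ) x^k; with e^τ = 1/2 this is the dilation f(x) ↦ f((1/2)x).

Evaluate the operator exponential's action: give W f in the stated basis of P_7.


exp(τθ) x^k = e^(kτ) x^k; with e^τ = 1/2 this sends x^k to (1/2)^k x^k
x^7 ↦ 1/128 x^7
applying this coordinatewise to f: exp(τθ) f = -(1/64)x^7 + 1

the result is g(x) = -(1/64)x^7 + 1


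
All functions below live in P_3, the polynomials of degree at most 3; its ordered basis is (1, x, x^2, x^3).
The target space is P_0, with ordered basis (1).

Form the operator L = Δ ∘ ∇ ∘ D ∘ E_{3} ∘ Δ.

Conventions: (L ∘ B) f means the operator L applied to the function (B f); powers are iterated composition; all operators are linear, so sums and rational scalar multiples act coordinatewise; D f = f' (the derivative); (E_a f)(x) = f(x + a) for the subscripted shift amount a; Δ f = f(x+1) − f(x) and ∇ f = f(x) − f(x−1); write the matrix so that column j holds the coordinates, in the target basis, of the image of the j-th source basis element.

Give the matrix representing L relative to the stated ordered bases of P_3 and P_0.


image of 1: 0
image of x: 0
image of x^2: 0
image of x^3: 0
each image's coordinates form column j of the matrix

the matrix is [[0, 0, 0, 0]] (rows listed top to bottom)


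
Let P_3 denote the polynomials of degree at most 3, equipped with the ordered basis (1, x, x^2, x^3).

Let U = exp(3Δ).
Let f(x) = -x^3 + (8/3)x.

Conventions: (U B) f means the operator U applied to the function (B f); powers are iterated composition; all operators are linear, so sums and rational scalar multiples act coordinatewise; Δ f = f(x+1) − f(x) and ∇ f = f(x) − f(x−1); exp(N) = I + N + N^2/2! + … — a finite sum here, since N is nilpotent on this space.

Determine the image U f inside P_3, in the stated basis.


order-1 term: -9x^2 - 9x + 5
order-2 term: -27x - 27
order-3 term: -27
the series for exp(3Δ) f terminates at order 3
exp(3Δ) f = -x^3 - 9x^2 - (100/3)x - 49

the result is g(x) = -x^3 - 9x^2 - (100/3)x - 49


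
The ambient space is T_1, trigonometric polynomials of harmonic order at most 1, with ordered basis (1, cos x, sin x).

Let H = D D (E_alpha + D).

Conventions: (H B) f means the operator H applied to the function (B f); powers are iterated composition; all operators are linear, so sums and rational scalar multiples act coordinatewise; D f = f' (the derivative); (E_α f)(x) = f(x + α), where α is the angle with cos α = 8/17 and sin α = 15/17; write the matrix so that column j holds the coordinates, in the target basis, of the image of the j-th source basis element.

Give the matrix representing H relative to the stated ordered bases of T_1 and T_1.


the matrix is [[0, 0, 0]; [0, -8/17, -32/17]; [0, 32/17, -8/17]] (rows listed top to bottom)

image of 1: 0
image of cos x: -(8/17)cos x + (32/17)sin x
image of sin x: -(32/17)cos x - (8/17)sin x
each image's coordinates form column j of the matrix


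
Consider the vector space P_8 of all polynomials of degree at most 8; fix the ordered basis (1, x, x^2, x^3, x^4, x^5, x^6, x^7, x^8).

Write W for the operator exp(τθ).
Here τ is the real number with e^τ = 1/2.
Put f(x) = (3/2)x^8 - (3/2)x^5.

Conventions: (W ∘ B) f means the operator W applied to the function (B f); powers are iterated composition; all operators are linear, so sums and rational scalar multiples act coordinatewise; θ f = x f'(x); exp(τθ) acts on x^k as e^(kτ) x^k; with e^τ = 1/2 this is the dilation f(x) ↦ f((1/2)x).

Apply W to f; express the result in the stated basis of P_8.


the image equals g(x) = (3/512)x^8 - (3/64)x^5

exp(τθ) x^k = e^(kτ) x^k; with e^τ = 1/2 this sends x^k to (1/2)^k x^k
x^5 ↦ 1/32 x^5
x^8 ↦ 1/256 x^8
applying this coordinatewise to f: exp(τθ) f = (3/512)x^8 - (3/64)x^5


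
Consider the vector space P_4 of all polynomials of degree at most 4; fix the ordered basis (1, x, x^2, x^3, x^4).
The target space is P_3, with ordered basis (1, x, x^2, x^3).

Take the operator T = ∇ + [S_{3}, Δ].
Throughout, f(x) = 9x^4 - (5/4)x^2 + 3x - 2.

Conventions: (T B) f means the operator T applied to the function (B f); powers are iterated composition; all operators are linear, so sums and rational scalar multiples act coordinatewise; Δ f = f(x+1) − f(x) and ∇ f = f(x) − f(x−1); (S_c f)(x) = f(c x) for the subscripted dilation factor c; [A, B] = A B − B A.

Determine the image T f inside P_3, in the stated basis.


∇ f = 36x^3 - 54x^2 + (67/2)x - 19/4
Δ f = 36x^3 + 54x^2 + (67/2)x + 43/4
S_{3} Δ f = 972x^3 + 486x^2 + (201/2)x + 43/4
S_{3} f = 729x^4 - (45/4)x^2 + 9x - 2
Δ S_{3} f = 2916x^3 + 4374x^2 + (5787/2)x + 2907/4
[S_{3}, Δ] f = -1944x^3 - 3888x^2 - 2793x - 716
(∇ + [S_{3}, Δ]) f = -1908x^3 - 3942x^2 - (5519/2)x - 2883/4

g(x) = -1908x^3 - 3942x^2 - (5519/2)x - 2883/4


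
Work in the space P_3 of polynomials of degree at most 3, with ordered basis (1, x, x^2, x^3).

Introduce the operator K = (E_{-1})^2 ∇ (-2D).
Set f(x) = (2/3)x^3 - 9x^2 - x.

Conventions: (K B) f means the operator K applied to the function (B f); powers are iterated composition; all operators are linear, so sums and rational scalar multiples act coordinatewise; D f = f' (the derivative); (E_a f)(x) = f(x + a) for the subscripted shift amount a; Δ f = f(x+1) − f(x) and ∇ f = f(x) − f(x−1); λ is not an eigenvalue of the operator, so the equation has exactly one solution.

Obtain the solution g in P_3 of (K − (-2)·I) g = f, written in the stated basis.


g(x) = (1/3)x^3 - (9/2)x^2 + (3/2)x - 14

write g with unknown coordinates in the stated basis and equate coefficients in (K − (-2)·I) g = f
solving from the highest basis element down gives g = (1/3)x^3 - (9/2)x^2 + (3/2)x - 14
check: K g = -4x + 28
so K g − (-2)·g = (2/3)x^3 - 9x^2 - x = f ✓


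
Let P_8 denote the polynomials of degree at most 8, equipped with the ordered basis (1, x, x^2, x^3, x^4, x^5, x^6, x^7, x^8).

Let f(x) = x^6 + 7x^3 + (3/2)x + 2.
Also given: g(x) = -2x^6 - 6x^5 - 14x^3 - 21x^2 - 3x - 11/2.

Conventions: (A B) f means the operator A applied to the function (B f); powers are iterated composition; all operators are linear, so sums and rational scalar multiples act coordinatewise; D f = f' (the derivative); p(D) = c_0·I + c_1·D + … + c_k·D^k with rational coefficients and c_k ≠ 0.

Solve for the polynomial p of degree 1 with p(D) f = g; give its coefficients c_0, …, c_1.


D^0 f = x^6 + 7x^3 + (3/2)x + 2
D^1 f = 6x^5 + 21x^2 + 3/2
matching coefficients of g against c_0 f + c_1 Df + … from the top degree down determines the c_i
solution: c_0 = -2, c_1 = -1

p(D) = -2·I − D, i.e. c_0 = -2, c_1 = -1


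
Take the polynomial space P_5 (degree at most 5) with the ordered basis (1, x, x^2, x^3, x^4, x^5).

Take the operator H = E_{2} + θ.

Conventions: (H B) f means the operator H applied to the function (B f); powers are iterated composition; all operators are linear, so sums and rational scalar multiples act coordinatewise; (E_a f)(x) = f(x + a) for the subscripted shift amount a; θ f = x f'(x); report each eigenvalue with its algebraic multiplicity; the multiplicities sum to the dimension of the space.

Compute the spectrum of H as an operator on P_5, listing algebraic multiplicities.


image of 1: 1
image of x: 2x + 2
image of x^2: 3x^2 + 4x + 4
image of x^3: 4x^3 + 6x^2 + 12x + 8
image of x^4: 5x^4 + 8x^3 + 24x^2 + 32x + 16
image of x^5: 6x^5 + 10x^4 + 40x^3 + 80x^2 + 80x + 32
the matrix is upper triangular; its diagonal is (1, 2, 3, 4, 5, 6)
for a triangular matrix the eigenvalues are the diagonal entries, with algebraic multiplicity their repetition count

λ = 1 (multiplicity 1), λ = 2 (multiplicity 1), λ = 3 (multiplicity 1), λ = 4 (multiplicity 1), λ = 5 (multiplicity 1), λ = 6 (multiplicity 1)


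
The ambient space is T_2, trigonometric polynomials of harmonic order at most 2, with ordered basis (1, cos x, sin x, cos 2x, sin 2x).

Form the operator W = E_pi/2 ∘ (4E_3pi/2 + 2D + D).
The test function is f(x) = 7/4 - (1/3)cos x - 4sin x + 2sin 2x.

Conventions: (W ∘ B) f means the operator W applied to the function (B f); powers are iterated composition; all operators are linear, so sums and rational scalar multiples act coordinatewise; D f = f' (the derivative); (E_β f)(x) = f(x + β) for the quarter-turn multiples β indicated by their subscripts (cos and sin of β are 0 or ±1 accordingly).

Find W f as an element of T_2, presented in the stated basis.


g(x) = 7 - (1/3)cos x - 4sin x - 12cos 2x + 8sin 2x

E_3pi/2 f = 7/4 + 4cos x - (1/3)sin x - 2sin 2x
(4E_3pi/2) f = 7 + 16cos x - (4/3)sin x - 8sin 2x
D f = -4cos x + (1/3)sin x + 4cos 2x
(2D) f = -8cos x + (2/3)sin x + 8cos 2x
D f = -4cos x + (1/3)sin x + 4cos 2x
(4E_3pi/2 + 2D + D) f = 7 + 4cos x - (1/3)sin x + 12cos 2x - 8sin 2x
E_pi/2 (4E_3pi/2 + 2D + D) f = 7 - (1/3)cos x - 4sin x - 12cos 2x + 8sin 2x


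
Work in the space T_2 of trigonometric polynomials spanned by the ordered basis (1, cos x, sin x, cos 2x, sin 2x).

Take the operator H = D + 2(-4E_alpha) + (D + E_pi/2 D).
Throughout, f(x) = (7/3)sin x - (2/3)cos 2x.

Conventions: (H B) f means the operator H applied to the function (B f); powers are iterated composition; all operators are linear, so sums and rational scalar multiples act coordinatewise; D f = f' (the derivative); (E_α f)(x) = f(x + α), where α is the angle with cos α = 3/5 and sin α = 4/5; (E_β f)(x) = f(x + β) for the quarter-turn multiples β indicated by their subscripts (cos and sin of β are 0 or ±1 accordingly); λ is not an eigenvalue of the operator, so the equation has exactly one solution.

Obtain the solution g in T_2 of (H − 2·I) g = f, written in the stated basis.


write g with unknown coordinates in the stated basis and equate coefficients in (H − 2·I) g = f
solving from the highest basis element down gives g = (154/1203)cos x - (91/401)sin x - (1/202)cos 2x + (71/606)sin 2x
check: H g = (308/1203)cos x + (2261/1203)sin x - (205/303)cos 2x + (71/303)sin 2x
so H g − 2·g = (7/3)sin x - (2/3)cos 2x = f ✓

the image equals g(x) = (154/1203)cos x - (91/401)sin x - (1/202)cos 2x + (71/606)sin 2x


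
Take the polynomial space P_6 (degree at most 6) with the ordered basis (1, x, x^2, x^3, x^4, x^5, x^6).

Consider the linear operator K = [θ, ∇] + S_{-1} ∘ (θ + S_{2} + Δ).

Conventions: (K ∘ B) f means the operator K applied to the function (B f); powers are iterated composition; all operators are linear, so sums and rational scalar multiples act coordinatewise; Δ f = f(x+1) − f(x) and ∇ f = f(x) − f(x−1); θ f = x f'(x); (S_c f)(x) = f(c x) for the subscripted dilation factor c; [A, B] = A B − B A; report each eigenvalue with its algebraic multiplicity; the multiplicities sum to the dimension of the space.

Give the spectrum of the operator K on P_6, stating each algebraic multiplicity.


image of 1: 1
image of x: -3x
image of x^2: 6x^2 - 4x + 3
image of x^3: -11x^3 + 3x - 2
image of x^4: 20x^4 - 8x^3 + 18x^2 - 16x + 5
image of x^5: -37x^5 + 10x^3 - 20x^2 + 15x - 4
image of x^6: 70x^6 - 12x^5 + 45x^4 - 80x^3 + 75x^2 - 36x + 7
the matrix is upper triangular; its diagonal is (1, -3, 6, -11, 20, -37, 70)
for a triangular matrix the eigenvalues are the diagonal entries, with algebraic multiplicity their repetition count

λ = -37 (multiplicity 1), λ = -11 (multiplicity 1), λ = -3 (multiplicity 1), λ = 1 (multiplicity 1), λ = 6 (multiplicity 1), λ = 20 (multiplicity 1), λ = 70 (multiplicity 1)


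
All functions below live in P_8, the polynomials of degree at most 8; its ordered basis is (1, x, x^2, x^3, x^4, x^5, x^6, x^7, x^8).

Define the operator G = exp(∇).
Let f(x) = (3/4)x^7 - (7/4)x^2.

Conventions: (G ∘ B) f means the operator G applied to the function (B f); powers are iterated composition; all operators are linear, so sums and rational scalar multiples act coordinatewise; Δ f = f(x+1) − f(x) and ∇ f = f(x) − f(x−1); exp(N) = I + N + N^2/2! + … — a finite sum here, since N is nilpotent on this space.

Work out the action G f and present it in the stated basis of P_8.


order-1 term: (21/4)x^6 - (63/4)x^5 + (105/4)x^4 - (105/4)x^3 + (63/4)x^2 - (35/4)x + 5/2
order-2 term: (63/4)x^5 - (315/4)x^4 + (735/4)x^3 - (945/4)x^2 + (651/4)x - 49
order-3 term: (105/4)x^4 - (315/2)x^3 + (1575/4)x^2 - (945/2)x + 903/4
order-4 term: (105/4)x^3 - (315/2)x^2 + (1365/4)x - 525/2
order-5 term: (63/4)x^2 - (315/4)x + 105
order-6 term: (21/4)x - 63/4
order-7 term: 3/4
the series for exp(∇) f terminates at order 7
exp(∇) f = (3/4)x^7 + (21/4)x^6 - (105/4)x^4 + (105/4)x^3 + (119/4)x^2 - (203/4)x + 27/4

the result is g(x) = (3/4)x^7 + (21/4)x^6 - (105/4)x^4 + (105/4)x^3 + (119/4)x^2 - (203/4)x + 27/4


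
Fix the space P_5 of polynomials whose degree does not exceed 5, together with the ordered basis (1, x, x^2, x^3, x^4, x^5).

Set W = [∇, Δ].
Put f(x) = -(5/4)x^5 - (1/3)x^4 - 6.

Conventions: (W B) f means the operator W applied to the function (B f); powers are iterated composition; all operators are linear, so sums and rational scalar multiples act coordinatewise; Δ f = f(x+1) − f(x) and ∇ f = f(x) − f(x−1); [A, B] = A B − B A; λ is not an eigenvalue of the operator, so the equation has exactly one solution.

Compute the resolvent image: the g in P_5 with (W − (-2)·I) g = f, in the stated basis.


the result is g(x) = -(5/8)x^5 - (1/6)x^4 - 3

write g with unknown coordinates in the stated basis and equate coefficients in (W − (-2)·I) g = f
solving from the highest basis element down gives g = -(5/8)x^5 - (1/6)x^4 - 3
check: W g = 0
so W g − (-2)·g = -(5/4)x^5 - (1/3)x^4 - 6 = f ✓


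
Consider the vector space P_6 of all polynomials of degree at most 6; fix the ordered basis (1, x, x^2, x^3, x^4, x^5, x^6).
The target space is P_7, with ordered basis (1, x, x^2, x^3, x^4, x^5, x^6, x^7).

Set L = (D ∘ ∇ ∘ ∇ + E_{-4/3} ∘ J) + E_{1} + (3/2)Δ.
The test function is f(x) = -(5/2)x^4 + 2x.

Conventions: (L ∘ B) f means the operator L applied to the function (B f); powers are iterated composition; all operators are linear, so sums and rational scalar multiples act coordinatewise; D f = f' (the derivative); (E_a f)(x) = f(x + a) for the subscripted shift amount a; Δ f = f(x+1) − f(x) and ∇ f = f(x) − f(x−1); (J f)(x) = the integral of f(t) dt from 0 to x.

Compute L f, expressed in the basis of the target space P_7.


g(x) = -(1/2)x^5 + (5/6)x^4 - (305/9)x^3 - (1331/54)x^2 - (7579/81)x + 60881/972

∇ f = -10x^3 + 15x^2 - 10x + 9/2
∇ ∇ f = -30x^2 + 60x - 35
D ∇ ∇ f = -60x + 60
J f = -(1/2)x^5 + x^2
E_{-4/3} J f = -(1/2)x^5 + (10/3)x^4 - (80/9)x^3 + (347/27)x^2 - (856/81)x + 944/243
(D ∘ ∇ ∘ ∇ + E_{-4/3} ∘ J) f = -(1/2)x^5 + (10/3)x^4 - (80/9)x^3 + (347/27)x^2 - (5716/81)x + 15524/243
E_{1} f = -(5/2)x^4 - 10x^3 - 15x^2 - 8x - 1/2
Δ f = -10x^3 - 15x^2 - 10x - 1/2
((3/2)Δ) f = -15x^3 - (45/2)x^2 - 15x - 3/4
((D ∘ ∇ ∘ ∇ + E_{-4/3} ∘ J) + E_{1} + (3/2)Δ) f = -(1/2)x^5 + (5/6)x^4 - (305/9)x^3 - (1331/54)x^2 - (7579/81)x + 60881/972


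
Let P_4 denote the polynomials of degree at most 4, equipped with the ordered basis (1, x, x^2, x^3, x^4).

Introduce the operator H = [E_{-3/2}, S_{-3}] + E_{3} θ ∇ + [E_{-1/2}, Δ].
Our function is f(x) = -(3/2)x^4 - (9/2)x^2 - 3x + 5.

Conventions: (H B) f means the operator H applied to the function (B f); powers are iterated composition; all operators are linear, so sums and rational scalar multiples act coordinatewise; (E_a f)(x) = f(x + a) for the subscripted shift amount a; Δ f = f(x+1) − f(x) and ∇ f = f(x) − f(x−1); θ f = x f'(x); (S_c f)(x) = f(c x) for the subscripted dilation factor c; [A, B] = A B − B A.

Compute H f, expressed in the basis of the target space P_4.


S_{-3} f = -(243/2)x^4 - (81/2)x^2 + 9x + 5
E_{-3/2} S_{-3} f = -(243/2)x^4 + 729x^3 - (6723/4)x^2 + (7083/4)x - 22871/32
E_{-3/2} f = -(3/2)x^4 + 9x^3 - (99/4)x^2 + (123/4)x - 263/32
S_{-3} E_{-3/2} f = -(243/2)x^4 - 243x^3 - (891/4)x^2 - (369/4)x - 263/32
[E_{-3/2}, S_{-3}] f = 972x^3 - 1458x^2 + 1863x - 1413/2
∇ f = -6x^3 + 9x^2 - 15x + 3
θ ∇ f = -18x^3 + 18x^2 - 15x
E_{3} θ ∇ f = -18x^3 - 144x^2 - 393x - 369
Δ f = -6x^3 - 9x^2 - 15x - 9
E_{-1/2} Δ f = -6x^3 - (21/2)x - 3
E_{-1/2} f = -(3/2)x^4 + 3x^3 - (27/4)x^2 + (9/4)x + 169/32
Δ E_{-1/2} f = -6x^3 - (21/2)x - 3
[E_{-1/2}, Δ] f = 0
([E_{-3/2}, S_{-3}] + E_{3} θ ∇ + [E_{-1/2}, Δ]) f = 954x^3 - 1602x^2 + 1470x - 2151/2

the image equals g(x) = 954x^3 - 1602x^2 + 1470x - 2151/2


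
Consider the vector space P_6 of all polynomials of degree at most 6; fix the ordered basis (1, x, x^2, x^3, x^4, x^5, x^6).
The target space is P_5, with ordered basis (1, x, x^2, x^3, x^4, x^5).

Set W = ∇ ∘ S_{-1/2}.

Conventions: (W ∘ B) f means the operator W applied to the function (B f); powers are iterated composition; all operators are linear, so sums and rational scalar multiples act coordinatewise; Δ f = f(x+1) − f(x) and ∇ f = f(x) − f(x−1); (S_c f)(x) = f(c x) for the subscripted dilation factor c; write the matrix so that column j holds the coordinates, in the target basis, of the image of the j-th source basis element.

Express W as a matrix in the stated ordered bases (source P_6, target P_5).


image of 1: 0
image of x: -1/2
image of x^2: (1/2)x - 1/4
image of x^3: -(3/8)x^2 + (3/8)x - 1/8
image of x^4: (1/4)x^3 - (3/8)x^2 + (1/4)x - 1/16
image of x^5: -(5/32)x^4 + (5/16)x^3 - (5/16)x^2 + (5/32)x - 1/32
image of x^6: (3/32)x^5 - (15/64)x^4 + (5/16)x^3 - (15/64)x^2 + (3/32)x - 1/64
each image's coordinates form column j of the matrix

the matrix is [[0, -1/2, -1/4, -1/8, -1/16, -1/32, -1/64]; [0, 0, 1/2, 3/8, 1/4, 5/32, 3/32]; [0, 0, 0, -3/8, -3/8, -5/16, -15/64]; [0, 0, 0, 0, 1/4, 5/16, 5/16]; [0, 0, 0, 0, 0, -5/32, -15/64]; [0, 0, 0, 0, 0, 0, 3/32]] (rows listed top to bottom)


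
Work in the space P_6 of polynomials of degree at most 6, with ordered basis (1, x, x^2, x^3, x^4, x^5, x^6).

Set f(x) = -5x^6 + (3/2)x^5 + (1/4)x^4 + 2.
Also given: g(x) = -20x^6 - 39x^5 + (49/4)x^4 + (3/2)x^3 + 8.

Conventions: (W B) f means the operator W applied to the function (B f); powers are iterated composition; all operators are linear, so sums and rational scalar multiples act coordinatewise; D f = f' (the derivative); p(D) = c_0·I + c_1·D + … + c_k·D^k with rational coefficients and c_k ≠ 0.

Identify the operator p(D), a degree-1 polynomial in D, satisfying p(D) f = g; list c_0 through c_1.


D^0 f = -5x^6 + (3/2)x^5 + (1/4)x^4 + 2
D^1 f = -30x^5 + (15/2)x^4 + x^3
matching coefficients of g against c_0 f + c_1 Df + … from the top degree down determines the c_i
solution: c_0 = 4, c_1 = 3/2

c_0 = 4, c_1 = 3/2


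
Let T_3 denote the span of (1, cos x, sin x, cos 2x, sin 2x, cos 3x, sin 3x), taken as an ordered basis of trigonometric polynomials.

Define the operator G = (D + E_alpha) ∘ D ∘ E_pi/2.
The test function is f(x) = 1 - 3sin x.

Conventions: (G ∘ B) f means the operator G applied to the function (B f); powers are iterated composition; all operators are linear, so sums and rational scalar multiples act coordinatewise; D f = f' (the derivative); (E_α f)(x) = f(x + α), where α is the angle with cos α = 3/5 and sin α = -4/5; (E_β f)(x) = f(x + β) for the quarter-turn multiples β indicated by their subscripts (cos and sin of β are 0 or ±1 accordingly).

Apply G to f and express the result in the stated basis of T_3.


E_pi/2 f = 1 - 3cos x
D E_pi/2 f = 3sin x
D D E_pi/2 f = 3cos x
E_alpha D E_pi/2 f = -(12/5)cos x + (9/5)sin x
(D + E_alpha) D E_pi/2 f = (3/5)cos x + (9/5)sin x

the result is g(x) = (3/5)cos x + (9/5)sin x


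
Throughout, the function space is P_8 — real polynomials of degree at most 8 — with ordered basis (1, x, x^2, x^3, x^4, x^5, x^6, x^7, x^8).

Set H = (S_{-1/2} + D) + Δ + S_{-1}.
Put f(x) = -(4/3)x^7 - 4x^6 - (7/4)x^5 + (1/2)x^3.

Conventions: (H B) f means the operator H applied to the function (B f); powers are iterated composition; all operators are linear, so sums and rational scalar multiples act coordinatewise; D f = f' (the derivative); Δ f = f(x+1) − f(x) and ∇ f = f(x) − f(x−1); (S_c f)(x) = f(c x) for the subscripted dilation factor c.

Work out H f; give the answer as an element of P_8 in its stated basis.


the result is g(x) = (43/32)x^7 - (1091/48)x^6 - (9497/128)x^5 - (745/6)x^4 - (6947/48)x^3 - (205/2)x^2 - (487/12)x - 79/12

S_{-1/2} f = (1/96)x^7 - (1/16)x^6 + (7/128)x^5 - (1/16)x^3
D f = -(28/3)x^6 - 24x^5 - (35/4)x^4 + (3/2)x^2
(S_{-1/2} + D) f = (1/96)x^7 - (451/48)x^6 - (3065/128)x^5 - (35/4)x^4 - (1/16)x^3 + (3/2)x^2
Δ f = -(28/3)x^6 - 52x^5 - (1385/12)x^4 - (865/6)x^3 - 104x^2 - (487/12)x - 79/12
S_{-1} f = (4/3)x^7 - 4x^6 + (7/4)x^5 - (1/2)x^3
((S_{-1/2} + D) + Δ + S_{-1}) f = (43/32)x^7 - (1091/48)x^6 - (9497/128)x^5 - (745/6)x^4 - (6947/48)x^3 - (205/2)x^2 - (487/12)x - 79/12


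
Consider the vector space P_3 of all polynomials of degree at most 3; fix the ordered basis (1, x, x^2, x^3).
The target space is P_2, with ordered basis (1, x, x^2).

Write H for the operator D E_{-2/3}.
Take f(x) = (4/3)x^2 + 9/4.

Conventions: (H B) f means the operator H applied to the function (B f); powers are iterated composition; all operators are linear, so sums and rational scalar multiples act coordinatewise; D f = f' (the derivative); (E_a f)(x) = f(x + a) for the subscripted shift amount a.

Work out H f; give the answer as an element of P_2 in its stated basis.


E_{-2/3} f = (4/3)x^2 - (16/9)x + 307/108
D E_{-2/3} f = (8/3)x - 16/9

g(x) = (8/3)x - 16/9


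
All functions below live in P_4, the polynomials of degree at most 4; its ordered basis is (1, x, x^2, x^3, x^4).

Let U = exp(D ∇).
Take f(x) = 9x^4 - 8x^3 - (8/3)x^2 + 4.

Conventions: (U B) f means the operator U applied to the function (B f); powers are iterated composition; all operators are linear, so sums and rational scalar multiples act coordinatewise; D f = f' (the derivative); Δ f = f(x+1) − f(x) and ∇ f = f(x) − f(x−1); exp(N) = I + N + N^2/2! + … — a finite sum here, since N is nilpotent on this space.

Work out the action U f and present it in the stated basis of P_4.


the image equals g(x) = 9x^4 - 8x^3 + (316/3)x^2 - 156x + 500/3

order-1 term: 108x^2 - 156x + 164/3
order-2 term: 108
the series for exp(D ∇) f terminates at order 2
exp(D ∇) f = 9x^4 - 8x^3 + (316/3)x^2 - 156x + 500/3
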